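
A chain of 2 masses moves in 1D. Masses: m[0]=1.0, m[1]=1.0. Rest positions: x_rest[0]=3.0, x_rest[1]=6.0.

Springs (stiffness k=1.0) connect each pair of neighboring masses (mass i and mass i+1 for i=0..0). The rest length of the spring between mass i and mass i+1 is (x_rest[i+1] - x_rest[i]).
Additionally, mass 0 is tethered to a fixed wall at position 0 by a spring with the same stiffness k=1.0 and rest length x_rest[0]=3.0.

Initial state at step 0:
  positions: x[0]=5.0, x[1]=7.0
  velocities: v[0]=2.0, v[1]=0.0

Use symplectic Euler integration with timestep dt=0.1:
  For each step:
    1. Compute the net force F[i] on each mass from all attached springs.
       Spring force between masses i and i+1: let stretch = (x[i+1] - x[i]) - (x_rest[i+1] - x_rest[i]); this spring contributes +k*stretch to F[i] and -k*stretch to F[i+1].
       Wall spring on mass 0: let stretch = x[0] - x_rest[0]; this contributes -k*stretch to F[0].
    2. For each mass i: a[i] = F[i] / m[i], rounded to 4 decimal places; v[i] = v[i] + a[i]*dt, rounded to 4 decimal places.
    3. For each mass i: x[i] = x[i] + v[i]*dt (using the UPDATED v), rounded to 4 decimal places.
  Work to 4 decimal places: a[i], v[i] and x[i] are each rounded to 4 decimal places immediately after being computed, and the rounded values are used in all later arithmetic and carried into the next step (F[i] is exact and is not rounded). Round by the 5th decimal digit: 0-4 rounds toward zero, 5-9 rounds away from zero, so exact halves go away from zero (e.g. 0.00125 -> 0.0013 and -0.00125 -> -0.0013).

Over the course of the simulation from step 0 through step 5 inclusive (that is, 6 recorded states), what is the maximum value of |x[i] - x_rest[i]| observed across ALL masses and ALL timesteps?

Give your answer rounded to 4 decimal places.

Step 0: x=[5.0000 7.0000] v=[2.0000 0.0000]
Step 1: x=[5.1700 7.0100] v=[1.7000 0.1000]
Step 2: x=[5.3067 7.0316] v=[1.3670 0.2160]
Step 3: x=[5.4076 7.0660] v=[1.0088 0.3435]
Step 4: x=[5.4710 7.1138] v=[0.6339 0.4777]
Step 5: x=[5.4961 7.1751] v=[0.2511 0.6134]
Max displacement = 2.4961

Answer: 2.4961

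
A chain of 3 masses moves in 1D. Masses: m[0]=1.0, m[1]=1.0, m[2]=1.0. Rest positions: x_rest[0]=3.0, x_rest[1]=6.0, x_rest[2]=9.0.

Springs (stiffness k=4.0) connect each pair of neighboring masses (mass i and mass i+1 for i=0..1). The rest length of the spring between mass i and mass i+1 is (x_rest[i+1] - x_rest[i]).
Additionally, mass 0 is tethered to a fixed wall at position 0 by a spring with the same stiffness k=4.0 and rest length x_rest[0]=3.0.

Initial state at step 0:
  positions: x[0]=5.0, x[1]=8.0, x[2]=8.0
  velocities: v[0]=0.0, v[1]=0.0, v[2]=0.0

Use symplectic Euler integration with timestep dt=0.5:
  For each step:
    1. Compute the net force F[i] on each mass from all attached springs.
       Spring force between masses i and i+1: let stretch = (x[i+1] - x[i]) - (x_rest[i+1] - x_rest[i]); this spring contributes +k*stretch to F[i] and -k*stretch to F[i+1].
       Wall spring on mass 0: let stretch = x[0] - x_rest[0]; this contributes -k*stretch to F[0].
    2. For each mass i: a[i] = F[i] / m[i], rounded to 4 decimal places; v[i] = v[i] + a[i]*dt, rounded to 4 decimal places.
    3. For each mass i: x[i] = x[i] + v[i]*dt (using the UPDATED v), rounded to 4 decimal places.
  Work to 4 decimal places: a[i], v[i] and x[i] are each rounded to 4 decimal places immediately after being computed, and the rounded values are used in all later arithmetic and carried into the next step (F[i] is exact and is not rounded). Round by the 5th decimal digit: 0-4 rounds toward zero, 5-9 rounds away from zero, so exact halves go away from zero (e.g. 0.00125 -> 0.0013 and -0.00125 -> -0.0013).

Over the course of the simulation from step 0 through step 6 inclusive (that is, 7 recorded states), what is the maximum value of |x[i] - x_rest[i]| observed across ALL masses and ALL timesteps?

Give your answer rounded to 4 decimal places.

Answer: 3.0000

Derivation:
Step 0: x=[5.0000 8.0000 8.0000] v=[0.0000 0.0000 0.0000]
Step 1: x=[3.0000 5.0000 11.0000] v=[-4.0000 -6.0000 6.0000]
Step 2: x=[0.0000 6.0000 11.0000] v=[-6.0000 2.0000 0.0000]
Step 3: x=[3.0000 6.0000 9.0000] v=[6.0000 0.0000 -4.0000]
Step 4: x=[6.0000 6.0000 7.0000] v=[6.0000 0.0000 -4.0000]
Step 5: x=[3.0000 7.0000 7.0000] v=[-6.0000 2.0000 0.0000]
Step 6: x=[1.0000 4.0000 10.0000] v=[-4.0000 -6.0000 6.0000]
Max displacement = 3.0000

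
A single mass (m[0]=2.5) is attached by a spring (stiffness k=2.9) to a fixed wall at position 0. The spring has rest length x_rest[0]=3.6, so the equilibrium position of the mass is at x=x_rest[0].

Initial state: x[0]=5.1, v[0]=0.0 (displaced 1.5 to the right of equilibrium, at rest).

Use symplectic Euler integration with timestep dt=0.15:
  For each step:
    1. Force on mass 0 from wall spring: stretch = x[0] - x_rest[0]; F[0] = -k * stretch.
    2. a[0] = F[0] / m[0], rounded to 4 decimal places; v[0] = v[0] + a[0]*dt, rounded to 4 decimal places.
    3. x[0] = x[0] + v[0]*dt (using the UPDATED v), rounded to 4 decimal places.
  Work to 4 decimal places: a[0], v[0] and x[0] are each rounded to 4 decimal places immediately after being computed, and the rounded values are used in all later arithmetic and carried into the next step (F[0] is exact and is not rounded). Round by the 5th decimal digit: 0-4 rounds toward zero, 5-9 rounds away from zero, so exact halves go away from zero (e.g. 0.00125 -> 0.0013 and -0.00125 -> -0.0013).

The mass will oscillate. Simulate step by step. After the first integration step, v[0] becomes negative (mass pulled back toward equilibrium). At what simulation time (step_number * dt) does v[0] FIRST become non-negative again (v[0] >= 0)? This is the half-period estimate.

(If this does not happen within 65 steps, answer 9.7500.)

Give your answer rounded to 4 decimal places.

Step 0: x=[5.1000] v=[0.0000]
Step 1: x=[5.0609] v=[-0.2610]
Step 2: x=[4.9836] v=[-0.5152]
Step 3: x=[4.8702] v=[-0.7560]
Step 4: x=[4.7237] v=[-0.9770]
Step 5: x=[4.5478] v=[-1.1725]
Step 6: x=[4.3472] v=[-1.3374]
Step 7: x=[4.1271] v=[-1.4674]
Step 8: x=[3.8932] v=[-1.5591]
Step 9: x=[3.6517] v=[-1.6101]
Step 10: x=[3.4088] v=[-1.6191]
Step 11: x=[3.1709] v=[-1.5858]
Step 12: x=[2.9442] v=[-1.5111]
Step 13: x=[2.7347] v=[-1.3970]
Step 14: x=[2.5477] v=[-1.2464]
Step 15: x=[2.3882] v=[-1.0633]
Step 16: x=[2.2603] v=[-0.8524]
Step 17: x=[2.1674] v=[-0.6193]
Step 18: x=[2.1119] v=[-0.3700]
Step 19: x=[2.0952] v=[-0.1111]
Step 20: x=[2.1178] v=[0.1507]
First v>=0 after going negative at step 20, time=3.0000

Answer: 3.0000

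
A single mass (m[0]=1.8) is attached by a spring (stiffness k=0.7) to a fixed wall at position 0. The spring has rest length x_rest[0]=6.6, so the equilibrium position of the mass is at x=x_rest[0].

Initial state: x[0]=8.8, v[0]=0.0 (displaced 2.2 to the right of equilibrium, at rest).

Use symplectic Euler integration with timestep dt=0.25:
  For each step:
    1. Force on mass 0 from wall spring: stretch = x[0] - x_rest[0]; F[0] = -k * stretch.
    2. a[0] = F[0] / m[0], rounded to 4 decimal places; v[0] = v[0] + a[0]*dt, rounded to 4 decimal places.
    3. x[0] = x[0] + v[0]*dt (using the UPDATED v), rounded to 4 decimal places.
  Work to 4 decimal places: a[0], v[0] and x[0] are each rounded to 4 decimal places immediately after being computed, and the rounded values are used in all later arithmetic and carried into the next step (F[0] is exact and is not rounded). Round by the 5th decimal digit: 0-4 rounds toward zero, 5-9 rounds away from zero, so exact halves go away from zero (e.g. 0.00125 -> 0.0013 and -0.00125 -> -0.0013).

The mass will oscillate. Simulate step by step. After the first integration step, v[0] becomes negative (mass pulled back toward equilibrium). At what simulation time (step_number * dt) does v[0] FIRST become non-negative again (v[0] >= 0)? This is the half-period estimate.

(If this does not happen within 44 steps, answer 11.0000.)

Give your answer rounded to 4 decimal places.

Answer: 5.2500

Derivation:
Step 0: x=[8.8000] v=[0.0000]
Step 1: x=[8.7465] v=[-0.2139]
Step 2: x=[8.6409] v=[-0.4226]
Step 3: x=[8.4857] v=[-0.6210]
Step 4: x=[8.2846] v=[-0.8043]
Step 5: x=[8.0426] v=[-0.9681]
Step 6: x=[7.7655] v=[-1.1084]
Step 7: x=[7.4601] v=[-1.2217]
Step 8: x=[7.1338] v=[-1.3053]
Step 9: x=[6.7945] v=[-1.3572]
Step 10: x=[6.4505] v=[-1.3761]
Step 11: x=[6.1101] v=[-1.3616]
Step 12: x=[5.7816] v=[-1.3140]
Step 13: x=[5.4730] v=[-1.2344]
Step 14: x=[5.1918] v=[-1.1248]
Step 15: x=[4.9448] v=[-0.9879]
Step 16: x=[4.7381] v=[-0.8270]
Step 17: x=[4.5766] v=[-0.6460]
Step 18: x=[4.4643] v=[-0.4493]
Step 19: x=[4.4039] v=[-0.2417]
Step 20: x=[4.3969] v=[-0.0282]
Step 21: x=[4.4434] v=[0.1860]
First v>=0 after going negative at step 21, time=5.2500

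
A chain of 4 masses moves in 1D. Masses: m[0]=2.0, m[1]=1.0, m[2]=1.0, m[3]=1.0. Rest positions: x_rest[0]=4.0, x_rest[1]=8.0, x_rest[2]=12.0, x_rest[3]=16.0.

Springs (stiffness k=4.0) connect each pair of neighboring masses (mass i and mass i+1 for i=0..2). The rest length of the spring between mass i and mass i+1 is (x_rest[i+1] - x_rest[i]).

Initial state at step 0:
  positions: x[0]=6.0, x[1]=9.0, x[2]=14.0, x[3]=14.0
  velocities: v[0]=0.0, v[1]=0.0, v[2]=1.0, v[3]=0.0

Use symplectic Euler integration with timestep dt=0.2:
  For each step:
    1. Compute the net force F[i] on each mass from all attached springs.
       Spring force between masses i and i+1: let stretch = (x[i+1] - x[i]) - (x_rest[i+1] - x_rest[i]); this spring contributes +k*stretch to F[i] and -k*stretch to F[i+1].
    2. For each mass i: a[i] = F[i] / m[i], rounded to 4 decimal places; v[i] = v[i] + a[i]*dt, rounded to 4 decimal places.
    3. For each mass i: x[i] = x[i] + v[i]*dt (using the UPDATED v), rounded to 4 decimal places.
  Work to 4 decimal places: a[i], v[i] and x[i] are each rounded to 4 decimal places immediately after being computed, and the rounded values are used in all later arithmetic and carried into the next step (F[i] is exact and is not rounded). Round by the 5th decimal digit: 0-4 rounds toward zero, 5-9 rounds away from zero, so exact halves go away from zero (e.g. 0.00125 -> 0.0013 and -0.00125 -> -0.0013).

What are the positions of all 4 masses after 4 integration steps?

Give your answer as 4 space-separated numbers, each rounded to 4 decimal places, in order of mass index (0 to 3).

Step 0: x=[6.0000 9.0000 14.0000 14.0000] v=[0.0000 0.0000 1.0000 0.0000]
Step 1: x=[5.9200 9.3200 13.4000 14.6400] v=[-0.4000 1.6000 -3.0000 3.2000]
Step 2: x=[5.7920 9.7488 12.3456 15.7216] v=[-0.6400 2.1440 -5.2720 5.4080]
Step 3: x=[5.6605 9.9600 11.4159 16.9030] v=[-0.6573 1.0560 -4.6486 5.9072]
Step 4: x=[5.5530 9.7162 11.1312 17.8465] v=[-0.5375 -1.2189 -1.4236 4.7175]

Answer: 5.5530 9.7162 11.1312 17.8465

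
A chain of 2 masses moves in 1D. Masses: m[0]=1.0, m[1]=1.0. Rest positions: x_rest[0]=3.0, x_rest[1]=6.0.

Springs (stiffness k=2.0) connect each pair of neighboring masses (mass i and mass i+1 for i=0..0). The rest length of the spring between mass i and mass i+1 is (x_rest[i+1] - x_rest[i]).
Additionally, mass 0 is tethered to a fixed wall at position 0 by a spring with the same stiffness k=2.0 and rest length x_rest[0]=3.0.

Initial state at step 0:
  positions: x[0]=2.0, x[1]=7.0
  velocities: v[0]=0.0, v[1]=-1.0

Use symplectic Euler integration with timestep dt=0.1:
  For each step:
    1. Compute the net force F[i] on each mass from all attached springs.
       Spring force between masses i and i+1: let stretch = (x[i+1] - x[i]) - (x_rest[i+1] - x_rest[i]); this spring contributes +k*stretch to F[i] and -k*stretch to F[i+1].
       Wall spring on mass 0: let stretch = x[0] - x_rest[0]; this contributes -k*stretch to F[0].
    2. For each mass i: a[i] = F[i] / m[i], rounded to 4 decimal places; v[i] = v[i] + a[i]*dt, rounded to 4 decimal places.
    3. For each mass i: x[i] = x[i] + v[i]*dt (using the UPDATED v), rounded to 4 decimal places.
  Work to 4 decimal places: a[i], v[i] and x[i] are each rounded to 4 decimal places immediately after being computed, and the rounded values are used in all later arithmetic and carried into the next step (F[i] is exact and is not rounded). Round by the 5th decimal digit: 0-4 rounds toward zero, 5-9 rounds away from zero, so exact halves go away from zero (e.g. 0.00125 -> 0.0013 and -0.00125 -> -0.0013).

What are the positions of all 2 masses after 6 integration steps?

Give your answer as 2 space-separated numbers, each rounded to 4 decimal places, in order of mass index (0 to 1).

Step 0: x=[2.0000 7.0000] v=[0.0000 -1.0000]
Step 1: x=[2.0600 6.8600] v=[0.6000 -1.4000]
Step 2: x=[2.1748 6.6840] v=[1.1480 -1.7600]
Step 3: x=[2.3363 6.4778] v=[1.6149 -2.0618]
Step 4: x=[2.5339 6.2488] v=[1.9759 -2.2901]
Step 5: x=[2.7551 6.0055] v=[2.2121 -2.4331]
Step 6: x=[2.9862 5.7572] v=[2.3112 -2.4832]

Answer: 2.9862 5.7572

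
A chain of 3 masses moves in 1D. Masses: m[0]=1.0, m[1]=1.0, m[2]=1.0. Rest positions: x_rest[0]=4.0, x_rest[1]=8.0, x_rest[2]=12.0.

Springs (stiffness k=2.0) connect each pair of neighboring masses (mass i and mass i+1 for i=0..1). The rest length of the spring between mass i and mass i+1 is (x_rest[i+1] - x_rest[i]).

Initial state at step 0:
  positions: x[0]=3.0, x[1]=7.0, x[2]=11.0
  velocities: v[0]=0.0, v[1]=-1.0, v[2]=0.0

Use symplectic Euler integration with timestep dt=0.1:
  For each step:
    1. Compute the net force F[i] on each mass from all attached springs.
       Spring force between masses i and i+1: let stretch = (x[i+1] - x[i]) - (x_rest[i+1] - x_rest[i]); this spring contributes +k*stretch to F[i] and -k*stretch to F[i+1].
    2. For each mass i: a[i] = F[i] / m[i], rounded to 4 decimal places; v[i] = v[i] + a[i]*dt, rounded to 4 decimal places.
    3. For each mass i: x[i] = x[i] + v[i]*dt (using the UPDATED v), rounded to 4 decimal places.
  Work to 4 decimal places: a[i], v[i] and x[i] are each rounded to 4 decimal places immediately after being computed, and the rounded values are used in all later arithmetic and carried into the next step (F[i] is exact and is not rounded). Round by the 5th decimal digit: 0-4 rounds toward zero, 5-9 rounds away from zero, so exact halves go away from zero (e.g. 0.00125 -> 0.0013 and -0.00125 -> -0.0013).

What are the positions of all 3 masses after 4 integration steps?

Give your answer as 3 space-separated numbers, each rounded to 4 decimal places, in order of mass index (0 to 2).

Step 0: x=[3.0000 7.0000 11.0000] v=[0.0000 -1.0000 0.0000]
Step 1: x=[3.0000 6.9000 11.0000] v=[0.0000 -1.0000 0.0000]
Step 2: x=[2.9980 6.8040 10.9980] v=[-0.0200 -0.9600 -0.0200]
Step 3: x=[2.9921 6.7158 10.9921] v=[-0.0588 -0.8824 -0.0588]
Step 4: x=[2.9807 6.6386 10.9807] v=[-0.1141 -0.7719 -0.1141]

Answer: 2.9807 6.6386 10.9807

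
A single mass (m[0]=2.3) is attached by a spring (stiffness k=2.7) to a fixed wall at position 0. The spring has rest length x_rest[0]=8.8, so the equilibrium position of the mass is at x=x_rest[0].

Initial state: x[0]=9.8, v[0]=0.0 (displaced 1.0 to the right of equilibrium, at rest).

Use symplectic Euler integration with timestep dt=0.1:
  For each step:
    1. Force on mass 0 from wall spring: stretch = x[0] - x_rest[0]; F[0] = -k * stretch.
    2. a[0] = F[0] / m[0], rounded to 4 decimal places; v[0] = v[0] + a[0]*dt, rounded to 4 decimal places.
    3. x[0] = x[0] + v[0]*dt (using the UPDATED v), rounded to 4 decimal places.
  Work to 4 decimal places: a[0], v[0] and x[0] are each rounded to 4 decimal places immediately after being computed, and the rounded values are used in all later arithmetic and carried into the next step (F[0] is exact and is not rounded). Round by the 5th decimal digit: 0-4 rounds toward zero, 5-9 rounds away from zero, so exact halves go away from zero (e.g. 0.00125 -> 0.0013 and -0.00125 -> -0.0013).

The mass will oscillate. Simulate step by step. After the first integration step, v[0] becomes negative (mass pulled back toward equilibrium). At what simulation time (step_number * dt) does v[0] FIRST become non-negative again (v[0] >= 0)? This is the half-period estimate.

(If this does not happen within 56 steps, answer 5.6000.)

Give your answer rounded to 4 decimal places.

Step 0: x=[9.8000] v=[0.0000]
Step 1: x=[9.7883] v=[-0.1174]
Step 2: x=[9.7650] v=[-0.2334]
Step 3: x=[9.7303] v=[-0.3467]
Step 4: x=[9.6847] v=[-0.4559]
Step 5: x=[9.6287] v=[-0.5598]
Step 6: x=[9.5630] v=[-0.6571]
Step 7: x=[9.4883] v=[-0.7467]
Step 8: x=[9.4056] v=[-0.8275]
Step 9: x=[9.3157] v=[-0.8986]
Step 10: x=[9.2198] v=[-0.9591]
Step 11: x=[9.1190] v=[-1.0084]
Step 12: x=[9.0144] v=[-1.0459]
Step 13: x=[8.9073] v=[-1.0711]
Step 14: x=[8.7989] v=[-1.0837]
Step 15: x=[8.6905] v=[-1.0836]
Step 16: x=[8.5834] v=[-1.0708]
Step 17: x=[8.4789] v=[-1.0454]
Step 18: x=[8.3781] v=[-1.0077]
Step 19: x=[8.2823] v=[-0.9582]
Step 20: x=[8.1926] v=[-0.8974]
Step 21: x=[8.1100] v=[-0.8261]
Step 22: x=[8.0355] v=[-0.7451]
Step 23: x=[7.9700] v=[-0.6554]
Step 24: x=[7.9142] v=[-0.5580]
Step 25: x=[7.8688] v=[-0.4540]
Step 26: x=[7.8343] v=[-0.3447]
Step 27: x=[7.8112] v=[-0.2313]
Step 28: x=[7.7997] v=[-0.1152]
Step 29: x=[7.7999] v=[0.0022]
First v>=0 after going negative at step 29, time=2.9000

Answer: 2.9000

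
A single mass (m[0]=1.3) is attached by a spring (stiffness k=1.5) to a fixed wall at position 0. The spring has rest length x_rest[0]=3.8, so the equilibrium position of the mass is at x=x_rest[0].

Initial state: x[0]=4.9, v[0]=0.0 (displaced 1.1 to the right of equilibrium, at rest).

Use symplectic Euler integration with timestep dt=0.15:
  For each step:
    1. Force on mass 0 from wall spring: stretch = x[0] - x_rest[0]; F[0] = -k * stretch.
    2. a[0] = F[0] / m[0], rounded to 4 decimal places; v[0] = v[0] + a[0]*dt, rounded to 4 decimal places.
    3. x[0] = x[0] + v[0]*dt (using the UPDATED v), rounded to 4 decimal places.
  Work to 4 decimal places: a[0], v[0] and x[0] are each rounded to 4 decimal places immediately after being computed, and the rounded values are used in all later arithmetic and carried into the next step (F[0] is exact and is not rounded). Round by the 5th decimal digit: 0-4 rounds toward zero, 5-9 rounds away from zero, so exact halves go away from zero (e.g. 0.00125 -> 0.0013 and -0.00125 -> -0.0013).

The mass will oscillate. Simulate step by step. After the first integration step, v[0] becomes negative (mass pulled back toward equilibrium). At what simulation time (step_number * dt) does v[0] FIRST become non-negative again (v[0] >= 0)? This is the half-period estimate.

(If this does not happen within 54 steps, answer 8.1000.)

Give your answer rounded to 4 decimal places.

Step 0: x=[4.9000] v=[0.0000]
Step 1: x=[4.8714] v=[-0.1904]
Step 2: x=[4.8150] v=[-0.3758]
Step 3: x=[4.7323] v=[-0.5515]
Step 4: x=[4.6254] v=[-0.7129]
Step 5: x=[4.4970] v=[-0.8558]
Step 6: x=[4.3505] v=[-0.9764]
Step 7: x=[4.1897] v=[-1.0717]
Step 8: x=[4.0188] v=[-1.1392]
Step 9: x=[3.8422] v=[-1.1771]
Step 10: x=[3.6645] v=[-1.1844]
Step 11: x=[3.4904] v=[-1.1610]
Step 12: x=[3.3243] v=[-1.1074]
Step 13: x=[3.1705] v=[-1.0251]
Step 14: x=[3.0331] v=[-0.9162]
Step 15: x=[2.9156] v=[-0.7835]
Step 16: x=[2.8210] v=[-0.6304]
Step 17: x=[2.7519] v=[-0.4610]
Step 18: x=[2.7100] v=[-0.2796]
Step 19: x=[2.6964] v=[-0.0909]
Step 20: x=[2.7114] v=[0.1001]
First v>=0 after going negative at step 20, time=3.0000

Answer: 3.0000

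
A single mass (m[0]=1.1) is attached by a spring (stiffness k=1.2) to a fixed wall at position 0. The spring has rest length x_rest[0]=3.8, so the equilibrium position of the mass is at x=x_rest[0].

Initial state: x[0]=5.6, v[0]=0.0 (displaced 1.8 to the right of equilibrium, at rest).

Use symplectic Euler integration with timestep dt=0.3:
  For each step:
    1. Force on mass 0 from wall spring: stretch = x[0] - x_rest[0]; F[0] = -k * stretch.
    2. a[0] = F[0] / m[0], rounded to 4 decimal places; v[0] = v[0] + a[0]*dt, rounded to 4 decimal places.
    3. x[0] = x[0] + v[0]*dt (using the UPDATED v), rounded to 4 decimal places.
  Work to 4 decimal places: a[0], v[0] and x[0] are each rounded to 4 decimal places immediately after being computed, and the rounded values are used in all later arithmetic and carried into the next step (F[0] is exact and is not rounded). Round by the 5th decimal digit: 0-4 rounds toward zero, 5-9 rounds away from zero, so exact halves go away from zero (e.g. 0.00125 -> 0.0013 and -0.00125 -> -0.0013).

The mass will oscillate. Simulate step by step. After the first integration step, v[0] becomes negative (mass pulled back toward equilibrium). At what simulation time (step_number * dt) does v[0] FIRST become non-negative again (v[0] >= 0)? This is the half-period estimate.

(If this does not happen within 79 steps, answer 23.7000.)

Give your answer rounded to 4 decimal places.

Answer: 3.0000

Derivation:
Step 0: x=[5.6000] v=[0.0000]
Step 1: x=[5.4233] v=[-0.5891]
Step 2: x=[5.0872] v=[-1.1204]
Step 3: x=[4.6247] v=[-1.5417]
Step 4: x=[4.0812] v=[-1.8116]
Step 5: x=[3.5101] v=[-1.9036]
Step 6: x=[2.9675] v=[-1.8087]
Step 7: x=[2.5066] v=[-1.5362]
Step 8: x=[2.1727] v=[-1.1129]
Step 9: x=[1.9986] v=[-0.5803]
Step 10: x=[2.0014] v=[0.0093]
First v>=0 after going negative at step 10, time=3.0000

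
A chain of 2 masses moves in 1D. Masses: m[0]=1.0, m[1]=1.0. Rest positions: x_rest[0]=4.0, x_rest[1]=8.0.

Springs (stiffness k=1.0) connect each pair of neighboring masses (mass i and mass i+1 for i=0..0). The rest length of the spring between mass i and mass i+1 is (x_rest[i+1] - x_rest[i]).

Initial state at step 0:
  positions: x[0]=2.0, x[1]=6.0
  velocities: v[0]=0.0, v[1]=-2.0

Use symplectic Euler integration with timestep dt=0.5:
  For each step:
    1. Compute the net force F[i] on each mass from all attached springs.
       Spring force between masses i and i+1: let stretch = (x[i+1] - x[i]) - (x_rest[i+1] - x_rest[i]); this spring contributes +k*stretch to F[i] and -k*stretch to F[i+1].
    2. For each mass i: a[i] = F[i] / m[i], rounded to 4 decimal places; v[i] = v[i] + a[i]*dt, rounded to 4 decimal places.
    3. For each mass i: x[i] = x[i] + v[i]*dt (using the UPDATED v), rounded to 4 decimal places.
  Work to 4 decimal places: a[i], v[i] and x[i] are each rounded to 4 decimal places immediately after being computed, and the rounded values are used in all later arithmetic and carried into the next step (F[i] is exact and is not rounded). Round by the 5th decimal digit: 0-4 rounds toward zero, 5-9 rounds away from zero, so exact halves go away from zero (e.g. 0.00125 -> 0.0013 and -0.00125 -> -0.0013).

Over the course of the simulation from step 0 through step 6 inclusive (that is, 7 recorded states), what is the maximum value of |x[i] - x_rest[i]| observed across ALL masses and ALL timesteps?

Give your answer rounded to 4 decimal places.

Step 0: x=[2.0000 6.0000] v=[0.0000 -2.0000]
Step 1: x=[2.0000 5.0000] v=[0.0000 -2.0000]
Step 2: x=[1.7500 4.2500] v=[-0.5000 -1.5000]
Step 3: x=[1.1250 3.8750] v=[-1.2500 -0.7500]
Step 4: x=[0.1875 3.8125] v=[-1.8750 -0.1250]
Step 5: x=[-0.8438 3.8438] v=[-2.0625 0.0625]
Step 6: x=[-1.7032 3.7032] v=[-1.7187 -0.2813]
Max displacement = 5.7032

Answer: 5.7032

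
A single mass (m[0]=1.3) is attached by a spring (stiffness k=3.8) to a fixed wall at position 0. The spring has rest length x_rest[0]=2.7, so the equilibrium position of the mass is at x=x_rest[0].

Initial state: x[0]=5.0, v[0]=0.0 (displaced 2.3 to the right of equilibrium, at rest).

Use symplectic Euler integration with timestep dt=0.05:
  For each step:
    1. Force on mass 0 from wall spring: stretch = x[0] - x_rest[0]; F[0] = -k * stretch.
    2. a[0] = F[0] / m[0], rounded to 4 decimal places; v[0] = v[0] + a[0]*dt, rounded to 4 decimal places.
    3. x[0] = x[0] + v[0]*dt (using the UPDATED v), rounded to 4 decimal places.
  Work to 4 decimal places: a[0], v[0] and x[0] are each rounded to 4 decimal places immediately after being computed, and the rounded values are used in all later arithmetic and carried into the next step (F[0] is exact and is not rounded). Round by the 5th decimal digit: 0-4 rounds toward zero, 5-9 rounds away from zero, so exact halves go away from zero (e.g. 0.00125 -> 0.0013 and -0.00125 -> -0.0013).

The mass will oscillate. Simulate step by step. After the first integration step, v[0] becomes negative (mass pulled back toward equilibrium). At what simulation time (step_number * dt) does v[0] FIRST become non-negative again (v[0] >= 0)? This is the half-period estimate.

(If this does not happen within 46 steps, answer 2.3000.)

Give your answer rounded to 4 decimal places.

Step 0: x=[5.0000] v=[0.0000]
Step 1: x=[4.9832] v=[-0.3362]
Step 2: x=[4.9497] v=[-0.6699]
Step 3: x=[4.8998] v=[-0.9987]
Step 4: x=[4.8338] v=[-1.3202]
Step 5: x=[4.7522] v=[-1.6321]
Step 6: x=[4.6556] v=[-1.9320]
Step 7: x=[4.5447] v=[-2.2178]
Step 8: x=[4.4203] v=[-2.4874]
Step 9: x=[4.2834] v=[-2.7388]
Step 10: x=[4.1349] v=[-2.9702]
Step 11: x=[3.9759] v=[-3.1799]
Step 12: x=[3.8076] v=[-3.3664]
Step 13: x=[3.6312] v=[-3.5283]
Step 14: x=[3.4480] v=[-3.6644]
Step 15: x=[3.2593] v=[-3.7737]
Step 16: x=[3.0665] v=[-3.8554]
Step 17: x=[2.8711] v=[-3.9090]
Step 18: x=[2.6744] v=[-3.9340]
Step 19: x=[2.4779] v=[-3.9303]
Step 20: x=[2.2830] v=[-3.8978]
Step 21: x=[2.0912] v=[-3.8369]
Step 22: x=[1.9038] v=[-3.7479]
Step 23: x=[1.7222] v=[-3.6315]
Step 24: x=[1.5478] v=[-3.4886]
Step 25: x=[1.3818] v=[-3.3202]
Step 26: x=[1.2254] v=[-3.1275]
Step 27: x=[1.0798] v=[-2.9120]
Step 28: x=[0.9460] v=[-2.6752]
Step 29: x=[0.8251] v=[-2.4188]
Step 30: x=[0.7179] v=[-2.1448]
Step 31: x=[0.6251] v=[-1.8551]
Step 32: x=[0.5475] v=[-1.5518]
Step 33: x=[0.4856] v=[-1.2372]
Step 34: x=[0.4399] v=[-0.9136]
Step 35: x=[0.4107] v=[-0.5833]
Step 36: x=[0.3983] v=[-0.2487]
Step 37: x=[0.4027] v=[0.0877]
First v>=0 after going negative at step 37, time=1.8500

Answer: 1.8500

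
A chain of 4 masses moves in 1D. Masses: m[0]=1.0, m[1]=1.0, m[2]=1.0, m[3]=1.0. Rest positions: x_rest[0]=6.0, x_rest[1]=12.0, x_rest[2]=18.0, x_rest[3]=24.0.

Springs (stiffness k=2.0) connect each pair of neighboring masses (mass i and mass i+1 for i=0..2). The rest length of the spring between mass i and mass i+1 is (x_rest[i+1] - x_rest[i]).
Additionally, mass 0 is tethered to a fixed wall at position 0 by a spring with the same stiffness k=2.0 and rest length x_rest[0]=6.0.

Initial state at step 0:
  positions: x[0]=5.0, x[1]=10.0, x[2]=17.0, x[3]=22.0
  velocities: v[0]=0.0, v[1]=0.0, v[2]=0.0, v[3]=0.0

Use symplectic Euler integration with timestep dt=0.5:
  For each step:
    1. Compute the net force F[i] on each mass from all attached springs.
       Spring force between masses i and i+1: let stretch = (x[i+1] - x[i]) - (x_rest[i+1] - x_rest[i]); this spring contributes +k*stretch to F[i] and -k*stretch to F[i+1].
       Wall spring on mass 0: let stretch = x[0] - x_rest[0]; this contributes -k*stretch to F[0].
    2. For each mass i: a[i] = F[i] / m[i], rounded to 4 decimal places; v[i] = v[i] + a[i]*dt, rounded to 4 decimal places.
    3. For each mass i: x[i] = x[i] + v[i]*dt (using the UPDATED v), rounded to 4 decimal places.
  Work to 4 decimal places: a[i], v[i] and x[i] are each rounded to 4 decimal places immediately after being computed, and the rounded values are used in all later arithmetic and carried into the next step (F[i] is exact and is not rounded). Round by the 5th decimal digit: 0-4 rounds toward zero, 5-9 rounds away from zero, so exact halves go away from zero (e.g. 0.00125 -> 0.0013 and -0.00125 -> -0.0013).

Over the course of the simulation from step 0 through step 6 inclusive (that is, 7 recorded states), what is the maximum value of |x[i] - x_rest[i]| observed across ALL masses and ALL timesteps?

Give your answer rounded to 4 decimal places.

Step 0: x=[5.0000 10.0000 17.0000 22.0000] v=[0.0000 0.0000 0.0000 0.0000]
Step 1: x=[5.0000 11.0000 16.0000 22.5000] v=[0.0000 2.0000 -2.0000 1.0000]
Step 2: x=[5.5000 11.5000 15.7500 22.7500] v=[1.0000 1.0000 -0.5000 0.5000]
Step 3: x=[6.2500 11.1250 16.8750 22.5000] v=[1.5000 -0.7500 2.2500 -0.5000]
Step 4: x=[6.3125 11.1875 17.9375 22.4375] v=[0.1250 0.1250 2.1250 -0.1250]
Step 5: x=[5.6563 12.1875 17.8750 23.1250] v=[-1.3125 2.0000 -0.1250 1.3750]
Step 6: x=[5.4375 12.7657 17.5938 24.1875] v=[-0.4376 1.1563 -0.5625 2.1250]
Max displacement = 2.2500

Answer: 2.2500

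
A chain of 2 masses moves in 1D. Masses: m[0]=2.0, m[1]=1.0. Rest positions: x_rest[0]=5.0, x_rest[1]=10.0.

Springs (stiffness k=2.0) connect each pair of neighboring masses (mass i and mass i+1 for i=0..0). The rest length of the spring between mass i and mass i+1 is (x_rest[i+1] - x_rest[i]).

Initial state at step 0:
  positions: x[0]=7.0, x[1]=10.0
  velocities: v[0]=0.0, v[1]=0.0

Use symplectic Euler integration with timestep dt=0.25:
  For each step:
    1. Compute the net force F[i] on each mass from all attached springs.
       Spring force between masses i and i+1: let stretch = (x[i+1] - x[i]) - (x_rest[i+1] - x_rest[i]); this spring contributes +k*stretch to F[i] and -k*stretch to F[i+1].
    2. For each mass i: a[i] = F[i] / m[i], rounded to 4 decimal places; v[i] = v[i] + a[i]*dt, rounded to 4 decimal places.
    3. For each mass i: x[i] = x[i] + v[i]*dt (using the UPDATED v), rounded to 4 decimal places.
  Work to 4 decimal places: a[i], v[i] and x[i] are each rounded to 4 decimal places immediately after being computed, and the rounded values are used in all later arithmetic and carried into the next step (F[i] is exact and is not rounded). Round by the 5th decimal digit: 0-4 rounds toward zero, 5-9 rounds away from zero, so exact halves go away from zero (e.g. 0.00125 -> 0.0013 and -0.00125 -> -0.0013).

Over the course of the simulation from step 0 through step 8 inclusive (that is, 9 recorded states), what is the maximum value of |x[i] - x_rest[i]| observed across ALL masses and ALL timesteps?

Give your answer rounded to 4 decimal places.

Step 0: x=[7.0000 10.0000] v=[0.0000 0.0000]
Step 1: x=[6.8750 10.2500] v=[-0.5000 1.0000]
Step 2: x=[6.6484 10.7031] v=[-0.9063 1.8125]
Step 3: x=[6.3628 11.2744] v=[-1.1426 2.2852]
Step 4: x=[6.0716 11.8568] v=[-1.1647 2.3294]
Step 5: x=[5.8295 12.3410] v=[-0.9684 1.9368]
Step 6: x=[5.6819 12.6363] v=[-0.5905 1.1811]
Step 7: x=[5.6564 12.6873] v=[-0.1019 0.2039]
Step 8: x=[5.7579 12.4844] v=[0.4058 -0.8116]
Max displacement = 2.6873

Answer: 2.6873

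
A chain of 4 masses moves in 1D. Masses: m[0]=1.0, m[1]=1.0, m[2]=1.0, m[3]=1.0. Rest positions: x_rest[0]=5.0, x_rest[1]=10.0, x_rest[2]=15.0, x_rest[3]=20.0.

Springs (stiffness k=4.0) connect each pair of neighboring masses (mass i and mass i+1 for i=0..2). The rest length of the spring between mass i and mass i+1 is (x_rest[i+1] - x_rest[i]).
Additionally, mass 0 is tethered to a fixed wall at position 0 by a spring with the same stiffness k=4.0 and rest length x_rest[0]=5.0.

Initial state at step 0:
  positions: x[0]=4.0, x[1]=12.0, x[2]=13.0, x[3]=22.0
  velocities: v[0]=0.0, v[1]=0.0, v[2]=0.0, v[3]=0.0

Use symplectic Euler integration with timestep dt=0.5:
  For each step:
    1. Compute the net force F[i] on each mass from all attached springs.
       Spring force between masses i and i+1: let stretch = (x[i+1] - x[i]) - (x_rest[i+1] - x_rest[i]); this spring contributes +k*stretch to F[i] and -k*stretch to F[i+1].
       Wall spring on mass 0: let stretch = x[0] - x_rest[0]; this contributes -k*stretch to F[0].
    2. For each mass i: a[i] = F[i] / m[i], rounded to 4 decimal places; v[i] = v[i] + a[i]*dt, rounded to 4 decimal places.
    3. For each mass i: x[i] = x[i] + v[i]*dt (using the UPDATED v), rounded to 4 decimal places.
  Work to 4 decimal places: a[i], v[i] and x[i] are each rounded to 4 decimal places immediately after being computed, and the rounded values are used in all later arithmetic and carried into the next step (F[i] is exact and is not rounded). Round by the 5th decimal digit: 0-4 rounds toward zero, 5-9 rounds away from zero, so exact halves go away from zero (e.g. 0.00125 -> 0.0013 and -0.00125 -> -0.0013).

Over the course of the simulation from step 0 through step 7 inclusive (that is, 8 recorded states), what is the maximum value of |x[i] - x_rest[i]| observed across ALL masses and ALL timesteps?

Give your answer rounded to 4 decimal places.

Step 0: x=[4.0000 12.0000 13.0000 22.0000] v=[0.0000 0.0000 0.0000 0.0000]
Step 1: x=[8.0000 5.0000 21.0000 18.0000] v=[8.0000 -14.0000 16.0000 -8.0000]
Step 2: x=[1.0000 17.0000 10.0000 22.0000] v=[-14.0000 24.0000 -22.0000 8.0000]
Step 3: x=[9.0000 6.0000 18.0000 19.0000] v=[16.0000 -22.0000 16.0000 -6.0000]
Step 4: x=[5.0000 10.0000 15.0000 20.0000] v=[-8.0000 8.0000 -6.0000 2.0000]
Step 5: x=[1.0000 14.0000 12.0000 21.0000] v=[-8.0000 8.0000 -6.0000 2.0000]
Step 6: x=[9.0000 3.0000 20.0000 18.0000] v=[16.0000 -22.0000 16.0000 -6.0000]
Step 7: x=[2.0000 15.0000 9.0000 22.0000] v=[-14.0000 24.0000 -22.0000 8.0000]
Max displacement = 7.0000

Answer: 7.0000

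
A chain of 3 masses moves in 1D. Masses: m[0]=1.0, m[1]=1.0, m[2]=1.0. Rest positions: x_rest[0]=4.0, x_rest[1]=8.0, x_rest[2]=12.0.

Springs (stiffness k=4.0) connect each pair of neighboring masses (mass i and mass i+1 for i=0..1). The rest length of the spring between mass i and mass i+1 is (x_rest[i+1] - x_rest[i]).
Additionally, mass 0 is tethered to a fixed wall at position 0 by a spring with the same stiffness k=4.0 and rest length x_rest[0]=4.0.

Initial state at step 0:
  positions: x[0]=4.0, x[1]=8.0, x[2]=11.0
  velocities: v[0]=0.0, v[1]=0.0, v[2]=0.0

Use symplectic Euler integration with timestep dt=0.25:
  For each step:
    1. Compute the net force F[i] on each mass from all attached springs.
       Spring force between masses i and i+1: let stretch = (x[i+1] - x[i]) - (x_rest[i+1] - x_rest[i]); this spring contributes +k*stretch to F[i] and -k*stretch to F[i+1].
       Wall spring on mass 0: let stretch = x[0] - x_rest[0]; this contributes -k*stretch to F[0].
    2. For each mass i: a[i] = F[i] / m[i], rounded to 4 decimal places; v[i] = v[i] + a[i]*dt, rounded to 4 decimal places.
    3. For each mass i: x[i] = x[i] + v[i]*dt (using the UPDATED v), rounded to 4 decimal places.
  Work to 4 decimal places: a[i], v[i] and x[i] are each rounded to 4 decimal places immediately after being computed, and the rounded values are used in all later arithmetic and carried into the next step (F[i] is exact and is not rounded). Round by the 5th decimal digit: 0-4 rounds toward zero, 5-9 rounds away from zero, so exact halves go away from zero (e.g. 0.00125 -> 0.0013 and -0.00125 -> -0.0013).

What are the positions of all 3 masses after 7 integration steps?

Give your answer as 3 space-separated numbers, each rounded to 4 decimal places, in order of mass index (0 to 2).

Answer: 3.8821 8.2557 11.9496

Derivation:
Step 0: x=[4.0000 8.0000 11.0000] v=[0.0000 0.0000 0.0000]
Step 1: x=[4.0000 7.7500 11.2500] v=[0.0000 -1.0000 1.0000]
Step 2: x=[3.9375 7.4375 11.6250] v=[-0.2500 -1.2500 1.5000]
Step 3: x=[3.7656 7.2969 11.9531] v=[-0.6875 -0.5625 1.3125]
Step 4: x=[3.5352 7.4375 12.1172] v=[-0.9218 0.5624 0.6563]
Step 5: x=[3.3965 7.7725 12.1114] v=[-0.5547 1.3398 -0.0234]
Step 6: x=[3.5027 8.0982 12.0208] v=[0.4248 1.3027 -0.3623]
Step 7: x=[3.8821 8.2557 11.9496] v=[1.5176 0.6298 -0.2849]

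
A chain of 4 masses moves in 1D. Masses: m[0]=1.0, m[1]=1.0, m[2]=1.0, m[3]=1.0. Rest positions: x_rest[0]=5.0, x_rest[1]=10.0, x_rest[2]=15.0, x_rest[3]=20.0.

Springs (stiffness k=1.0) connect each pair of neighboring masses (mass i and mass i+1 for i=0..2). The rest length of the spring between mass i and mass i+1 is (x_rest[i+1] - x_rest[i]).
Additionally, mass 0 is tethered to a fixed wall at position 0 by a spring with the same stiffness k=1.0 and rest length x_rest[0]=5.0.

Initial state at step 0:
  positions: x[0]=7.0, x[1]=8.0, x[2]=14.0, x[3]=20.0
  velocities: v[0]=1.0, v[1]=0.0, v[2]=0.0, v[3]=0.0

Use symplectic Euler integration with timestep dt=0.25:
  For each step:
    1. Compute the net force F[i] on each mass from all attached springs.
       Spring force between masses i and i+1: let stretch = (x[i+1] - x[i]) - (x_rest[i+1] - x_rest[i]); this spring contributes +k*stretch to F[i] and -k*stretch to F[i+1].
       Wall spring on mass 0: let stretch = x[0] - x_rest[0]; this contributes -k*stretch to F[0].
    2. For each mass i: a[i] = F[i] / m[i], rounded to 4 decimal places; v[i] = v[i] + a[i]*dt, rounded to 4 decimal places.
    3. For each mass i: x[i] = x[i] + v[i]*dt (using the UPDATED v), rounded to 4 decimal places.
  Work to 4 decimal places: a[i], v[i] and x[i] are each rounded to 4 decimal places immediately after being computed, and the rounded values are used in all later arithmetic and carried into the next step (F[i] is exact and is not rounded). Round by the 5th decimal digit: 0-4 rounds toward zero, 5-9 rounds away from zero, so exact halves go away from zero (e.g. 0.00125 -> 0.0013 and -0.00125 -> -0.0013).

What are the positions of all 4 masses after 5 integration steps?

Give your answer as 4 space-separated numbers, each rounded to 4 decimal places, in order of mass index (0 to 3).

Step 0: x=[7.0000 8.0000 14.0000 20.0000] v=[1.0000 0.0000 0.0000 0.0000]
Step 1: x=[6.8750 8.3125 14.0000 19.9375] v=[-0.5000 1.2500 0.0000 -0.2500]
Step 2: x=[6.4102 8.8906 14.0156 19.8164] v=[-1.8594 2.3125 0.0625 -0.4844]
Step 3: x=[5.6997 9.6340 14.0735 19.6453] v=[-2.8419 2.9737 0.2315 -0.6846]
Step 4: x=[4.8789 10.4090 14.2022 19.4384] v=[-3.2833 3.1000 0.5146 -0.8276]
Step 5: x=[4.0988 11.0755 14.4211 19.2167] v=[-3.1205 2.6658 0.8754 -0.8867]

Answer: 4.0988 11.0755 14.4211 19.2167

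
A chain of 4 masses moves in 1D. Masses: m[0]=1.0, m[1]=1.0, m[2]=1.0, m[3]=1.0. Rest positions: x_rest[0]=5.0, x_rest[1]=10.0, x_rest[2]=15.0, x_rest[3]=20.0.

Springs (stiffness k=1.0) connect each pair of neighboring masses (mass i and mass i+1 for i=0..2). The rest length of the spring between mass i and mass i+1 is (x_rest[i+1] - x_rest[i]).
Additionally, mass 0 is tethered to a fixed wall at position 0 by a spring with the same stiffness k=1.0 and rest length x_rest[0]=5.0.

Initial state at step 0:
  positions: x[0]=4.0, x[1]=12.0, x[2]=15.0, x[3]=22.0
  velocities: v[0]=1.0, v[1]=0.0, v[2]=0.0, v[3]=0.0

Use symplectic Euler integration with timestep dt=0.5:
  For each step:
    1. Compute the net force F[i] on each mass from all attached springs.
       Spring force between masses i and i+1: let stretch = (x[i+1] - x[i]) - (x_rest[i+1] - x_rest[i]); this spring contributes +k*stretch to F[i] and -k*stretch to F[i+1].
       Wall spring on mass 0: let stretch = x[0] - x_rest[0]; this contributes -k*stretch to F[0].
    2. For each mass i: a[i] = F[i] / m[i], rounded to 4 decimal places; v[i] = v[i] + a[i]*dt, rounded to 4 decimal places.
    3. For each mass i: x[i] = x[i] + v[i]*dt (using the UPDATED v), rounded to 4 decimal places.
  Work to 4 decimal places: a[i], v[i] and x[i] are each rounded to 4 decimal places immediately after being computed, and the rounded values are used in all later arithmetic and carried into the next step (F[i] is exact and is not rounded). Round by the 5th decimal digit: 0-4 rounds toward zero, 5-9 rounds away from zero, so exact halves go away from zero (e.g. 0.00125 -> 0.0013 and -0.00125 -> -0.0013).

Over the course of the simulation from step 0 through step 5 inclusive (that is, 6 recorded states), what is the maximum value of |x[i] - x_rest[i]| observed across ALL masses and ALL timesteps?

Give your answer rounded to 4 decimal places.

Answer: 2.4483

Derivation:
Step 0: x=[4.0000 12.0000 15.0000 22.0000] v=[1.0000 0.0000 0.0000 0.0000]
Step 1: x=[5.5000 10.7500 16.0000 21.5000] v=[3.0000 -2.5000 2.0000 -1.0000]
Step 2: x=[6.9375 9.5000 17.0625 20.8750] v=[2.8750 -2.5000 2.1250 -1.2500]
Step 3: x=[7.2813 9.5000 17.1875 20.5469] v=[0.6875 0.0000 0.2500 -0.6563]
Step 4: x=[6.3594 10.8672 16.2305 20.6289] v=[-1.8438 2.7344 -1.9141 0.1640]
Step 5: x=[4.9746 12.4483 15.0322 20.8613] v=[-2.7696 3.1622 -2.3966 0.4648]
Max displacement = 2.4483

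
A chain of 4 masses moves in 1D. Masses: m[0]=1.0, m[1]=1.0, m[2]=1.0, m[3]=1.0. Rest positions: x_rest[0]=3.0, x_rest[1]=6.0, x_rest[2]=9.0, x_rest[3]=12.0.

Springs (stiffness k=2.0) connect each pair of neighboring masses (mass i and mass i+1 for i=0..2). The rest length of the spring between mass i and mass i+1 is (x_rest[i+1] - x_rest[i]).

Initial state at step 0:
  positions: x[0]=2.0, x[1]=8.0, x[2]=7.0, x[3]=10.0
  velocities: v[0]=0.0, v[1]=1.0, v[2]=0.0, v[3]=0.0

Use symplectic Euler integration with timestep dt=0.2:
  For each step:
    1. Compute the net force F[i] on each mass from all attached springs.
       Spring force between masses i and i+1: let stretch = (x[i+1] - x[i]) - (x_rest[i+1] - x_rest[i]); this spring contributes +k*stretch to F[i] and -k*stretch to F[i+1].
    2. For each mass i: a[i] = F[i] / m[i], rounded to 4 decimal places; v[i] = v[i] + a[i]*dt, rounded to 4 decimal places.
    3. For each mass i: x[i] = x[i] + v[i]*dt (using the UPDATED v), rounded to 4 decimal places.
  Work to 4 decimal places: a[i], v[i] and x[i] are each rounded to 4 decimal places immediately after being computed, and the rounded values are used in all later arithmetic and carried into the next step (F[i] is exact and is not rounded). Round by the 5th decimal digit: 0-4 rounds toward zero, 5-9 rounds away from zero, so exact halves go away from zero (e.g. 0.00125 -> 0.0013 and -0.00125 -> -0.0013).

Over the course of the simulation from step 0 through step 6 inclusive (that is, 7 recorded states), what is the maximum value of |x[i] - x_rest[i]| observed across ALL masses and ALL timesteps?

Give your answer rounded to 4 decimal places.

Answer: 2.4088

Derivation:
Step 0: x=[2.0000 8.0000 7.0000 10.0000] v=[0.0000 1.0000 0.0000 0.0000]
Step 1: x=[2.2400 7.6400 7.3200 10.0000] v=[1.2000 -1.8000 1.6000 0.0000]
Step 2: x=[2.6720 6.8224 7.8800 10.0256] v=[2.1600 -4.0880 2.8000 0.1280]
Step 3: x=[3.1960 5.7574 8.5270 10.1196] v=[2.6202 -5.3251 3.2352 0.4698]
Step 4: x=[3.6850 4.7090 9.0799 10.3262] v=[2.4448 -5.2418 2.7644 1.0328]
Step 5: x=[4.0159 3.9284 9.3828 10.6731] v=[1.6544 -3.9030 1.5146 1.7343]
Step 6: x=[4.0998 3.5912 9.3526 11.1567] v=[0.4194 -1.6862 -0.1510 2.4182]
Max displacement = 2.4088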